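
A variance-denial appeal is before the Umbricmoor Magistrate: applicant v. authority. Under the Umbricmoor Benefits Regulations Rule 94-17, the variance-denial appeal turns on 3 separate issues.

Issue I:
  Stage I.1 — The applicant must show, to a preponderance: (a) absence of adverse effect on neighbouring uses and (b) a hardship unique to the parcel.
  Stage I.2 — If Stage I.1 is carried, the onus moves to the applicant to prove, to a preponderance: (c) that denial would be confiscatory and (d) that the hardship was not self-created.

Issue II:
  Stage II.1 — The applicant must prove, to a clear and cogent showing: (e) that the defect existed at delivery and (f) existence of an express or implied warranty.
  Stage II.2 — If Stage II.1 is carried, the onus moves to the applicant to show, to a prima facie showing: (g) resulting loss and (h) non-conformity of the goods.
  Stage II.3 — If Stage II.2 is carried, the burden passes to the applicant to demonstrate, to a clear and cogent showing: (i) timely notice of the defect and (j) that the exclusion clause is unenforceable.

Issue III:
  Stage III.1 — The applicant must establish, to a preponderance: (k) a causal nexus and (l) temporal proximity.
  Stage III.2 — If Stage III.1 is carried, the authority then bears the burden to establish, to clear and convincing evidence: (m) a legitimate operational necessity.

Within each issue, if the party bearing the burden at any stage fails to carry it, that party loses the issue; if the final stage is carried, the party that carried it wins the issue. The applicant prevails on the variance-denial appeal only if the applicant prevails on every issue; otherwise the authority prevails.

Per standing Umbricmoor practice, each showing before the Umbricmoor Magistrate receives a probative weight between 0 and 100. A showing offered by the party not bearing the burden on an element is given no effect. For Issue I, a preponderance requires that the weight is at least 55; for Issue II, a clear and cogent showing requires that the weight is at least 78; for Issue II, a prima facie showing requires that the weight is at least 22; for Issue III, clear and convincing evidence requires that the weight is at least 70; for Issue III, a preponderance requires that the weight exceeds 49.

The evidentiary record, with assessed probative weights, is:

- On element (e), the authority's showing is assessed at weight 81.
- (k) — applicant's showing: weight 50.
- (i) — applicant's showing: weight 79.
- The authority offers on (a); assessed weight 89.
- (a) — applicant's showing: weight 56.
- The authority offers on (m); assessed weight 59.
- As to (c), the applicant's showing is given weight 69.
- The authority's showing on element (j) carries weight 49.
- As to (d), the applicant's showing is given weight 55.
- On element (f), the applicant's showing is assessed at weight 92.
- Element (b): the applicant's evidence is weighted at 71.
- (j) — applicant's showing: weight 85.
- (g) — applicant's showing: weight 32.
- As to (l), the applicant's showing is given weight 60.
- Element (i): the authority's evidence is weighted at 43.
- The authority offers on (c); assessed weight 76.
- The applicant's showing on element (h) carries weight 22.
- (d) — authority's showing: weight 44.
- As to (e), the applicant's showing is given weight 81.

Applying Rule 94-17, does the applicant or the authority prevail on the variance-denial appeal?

applicant

— Issue I —
At Stage I.1 the applicant must meet a preponderance (weight is at least 55): on (a) the weight is 56 (the authority's 89 is given no effect), ≥ 55, so (a) meets the standard; on (b) the weight is 71, which does reach 55, so (b) meets the standard.
  Stage I.1 is satisfied; the applicant continues to bear the burden.
At Stage I.2 the applicant must meet a preponderance (weight is at least 55): on (c) the weight is 69 (the authority's 76 is given no effect), which does reach 55, so (c) meets the standard; on (d) the weight is 55 (the authority's 44 is given no effect), ≥ 55, so (d) meets the standard.
  All elements met at the final stage.
Every stage carried; the applicant prevails on this issue.
— Issue II —
Stage II.1 — burden on applicant; standard: a clear and cogent showing (weight is at least 78).
    (e): 81 (authority's 81 disregarded) ≥ 78 [met]
    (f): 92 ≥ 78 [met]
  Stage II.1 carried; the burden remains with the applicant.
Stage II.2 — burden on applicant; standard: a prima facie showing (weight is at least 22).
    (g): 32 ≥ 22 [met]
    (h): 22 ≥ 22 [met]
  All elements met. The applicant retains the burden for Stage II.3.
Stage II.3 — burden on applicant; standard: a clear and cogent showing (weight is at least 78).
    (i): 79 (authority's 43 disregarded) ≥ 78 [met]
    (j): 85 (authority's 49 disregarded) ≥ 78 [met]
  Stage II.3 carried; the final stage is satisfied.
With every stage satisfied, the applicant prevails on this issue.
— Issue III —
Stage III.1 (applicant, a preponderance, weight exceeds 49): (k) 50 > 49 — meets; (l) 60 > 49 — meets.
  Stage III.1 is satisfied; the onus moves to the authority.
Stage III.2 (authority, clear and convincing evidence, weight is at least 70): (m) 59 < 70 — fails.
  The authority does not carry Stage III.2.
The analysis ends at Stage III.2; the applicant prevails on this issue.
Per-issue: Issue I → applicant; Issue II → applicant; Issue III → applicant. The applicant must prevail on every issue; overall, the applicant prevails.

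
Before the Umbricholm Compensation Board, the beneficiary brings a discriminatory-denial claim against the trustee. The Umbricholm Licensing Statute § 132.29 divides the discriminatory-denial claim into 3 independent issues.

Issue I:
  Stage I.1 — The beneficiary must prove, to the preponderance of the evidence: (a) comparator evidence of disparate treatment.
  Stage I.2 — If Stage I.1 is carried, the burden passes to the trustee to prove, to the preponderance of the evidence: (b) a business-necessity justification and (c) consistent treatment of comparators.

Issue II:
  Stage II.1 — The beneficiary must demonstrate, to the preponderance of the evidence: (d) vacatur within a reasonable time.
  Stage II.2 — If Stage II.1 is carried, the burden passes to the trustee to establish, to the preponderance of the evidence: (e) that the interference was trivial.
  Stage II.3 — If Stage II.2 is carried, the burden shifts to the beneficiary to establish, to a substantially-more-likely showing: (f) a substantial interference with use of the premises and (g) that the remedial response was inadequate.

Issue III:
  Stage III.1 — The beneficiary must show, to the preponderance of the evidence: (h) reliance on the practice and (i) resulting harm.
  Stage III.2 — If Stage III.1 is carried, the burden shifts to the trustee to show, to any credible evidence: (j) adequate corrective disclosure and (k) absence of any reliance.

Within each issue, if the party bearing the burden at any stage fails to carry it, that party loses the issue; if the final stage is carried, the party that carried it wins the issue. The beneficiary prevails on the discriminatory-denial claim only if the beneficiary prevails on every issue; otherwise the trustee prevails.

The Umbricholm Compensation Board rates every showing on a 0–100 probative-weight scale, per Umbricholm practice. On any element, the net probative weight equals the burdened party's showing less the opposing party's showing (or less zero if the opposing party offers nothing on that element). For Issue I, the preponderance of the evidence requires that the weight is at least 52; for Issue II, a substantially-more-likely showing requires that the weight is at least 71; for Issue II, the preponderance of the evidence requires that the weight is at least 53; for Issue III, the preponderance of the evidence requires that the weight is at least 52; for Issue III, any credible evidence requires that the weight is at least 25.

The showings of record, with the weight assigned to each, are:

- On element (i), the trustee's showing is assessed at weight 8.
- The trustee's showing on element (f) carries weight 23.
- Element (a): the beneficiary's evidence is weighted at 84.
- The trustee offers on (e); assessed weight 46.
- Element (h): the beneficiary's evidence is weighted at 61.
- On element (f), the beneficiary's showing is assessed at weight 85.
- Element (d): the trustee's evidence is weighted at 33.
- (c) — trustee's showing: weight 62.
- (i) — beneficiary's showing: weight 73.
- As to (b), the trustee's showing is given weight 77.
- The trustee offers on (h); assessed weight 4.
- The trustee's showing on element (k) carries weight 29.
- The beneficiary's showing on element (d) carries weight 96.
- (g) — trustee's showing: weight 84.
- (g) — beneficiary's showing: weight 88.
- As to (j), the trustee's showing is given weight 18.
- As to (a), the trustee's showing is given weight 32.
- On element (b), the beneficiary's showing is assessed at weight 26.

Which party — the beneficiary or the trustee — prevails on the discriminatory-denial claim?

beneficiary

— Issue I —
Stage I.1 (beneficiary, the preponderance of the evidence, weight is at least 52): (a) net 84−32=52 ≥ 52 — meets.
  Stage I.1 carried; the burden shifts to the trustee.
Stage I.2 (trustee, the preponderance of the evidence, weight is at least 52): (b) net 77−26=51 < 52 — fails; (c) 62 ≥ 52 — meets.
  Stage I.2 not carried; the trustee fails its burden.
The analysis ends at Stage I.2; the beneficiary prevails on this issue.
— Issue II —
Stage II.1 (beneficiary, the preponderance of the evidence, weight is at least 53): (d) net 96−33=63 ≥ 53 — meets.
  Stage II.1 carried; the burden shifts to the trustee.
Stage II.2 (trustee, the preponderance of the evidence, weight is at least 53): (e) 46 < 53 — fails.
  Stage II.2 not carried; the trustee fails its burden.
The beneficiary prevails on this issue.
— Issue III —
Stage III.1 (beneficiary, the preponderance of the evidence, weight is at least 52): (h) net 61−4=57 ≥ 52 — meets; (i) net 73−8=65 ≥ 52 — meets.
  Stage III.1 is satisfied; the onus moves to the trustee.
Stage III.2 (trustee, any credible evidence, weight is at least 25): (j) 18 < 25 — fails; (k) 29 ≥ 25 — meets.
  Stage III.2 not carried; the trustee fails its burden.
The beneficiary prevails on this issue.
Per-issue: Issue I → beneficiary; Issue II → beneficiary; Issue III → beneficiary. The beneficiary must prevail on every issue; overall, the beneficiary prevails.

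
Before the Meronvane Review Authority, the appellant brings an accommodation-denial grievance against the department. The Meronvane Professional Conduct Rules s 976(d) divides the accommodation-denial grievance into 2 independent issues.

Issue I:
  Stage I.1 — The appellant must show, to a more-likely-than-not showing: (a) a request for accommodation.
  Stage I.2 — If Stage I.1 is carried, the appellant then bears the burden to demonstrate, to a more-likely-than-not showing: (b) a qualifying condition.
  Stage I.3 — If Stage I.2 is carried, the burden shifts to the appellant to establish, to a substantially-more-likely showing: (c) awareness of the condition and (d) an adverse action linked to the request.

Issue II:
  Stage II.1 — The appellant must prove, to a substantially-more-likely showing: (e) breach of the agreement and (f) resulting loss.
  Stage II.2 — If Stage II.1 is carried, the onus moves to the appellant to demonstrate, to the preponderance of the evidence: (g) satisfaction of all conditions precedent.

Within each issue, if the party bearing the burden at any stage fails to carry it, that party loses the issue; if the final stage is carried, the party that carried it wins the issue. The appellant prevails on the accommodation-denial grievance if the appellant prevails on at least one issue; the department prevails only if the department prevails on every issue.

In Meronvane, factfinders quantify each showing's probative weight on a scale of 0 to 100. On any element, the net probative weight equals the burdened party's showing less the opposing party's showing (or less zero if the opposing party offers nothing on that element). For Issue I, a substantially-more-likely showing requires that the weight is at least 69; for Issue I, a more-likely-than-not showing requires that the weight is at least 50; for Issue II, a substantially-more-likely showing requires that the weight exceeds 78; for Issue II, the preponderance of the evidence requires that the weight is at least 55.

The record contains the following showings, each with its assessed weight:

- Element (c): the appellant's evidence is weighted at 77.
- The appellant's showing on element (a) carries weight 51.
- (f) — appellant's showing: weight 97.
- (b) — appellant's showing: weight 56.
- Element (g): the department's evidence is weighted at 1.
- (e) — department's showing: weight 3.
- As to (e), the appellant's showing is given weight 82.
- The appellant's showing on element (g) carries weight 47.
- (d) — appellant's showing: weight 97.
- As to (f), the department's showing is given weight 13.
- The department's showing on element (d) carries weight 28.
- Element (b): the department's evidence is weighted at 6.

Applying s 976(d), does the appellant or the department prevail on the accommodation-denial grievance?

appellant

— Issue I —
At Stage I.1 the appellant must meet a more-likely-than-not showing (weight is at least 50): on (a) the weight is 51, which does reach 50, so (a) meets the standard.
  Stage I.1 is satisfied; the appellant continues to bear the burden.
At Stage I.2 the appellant must meet a more-likely-than-not showing (weight is at least 50): on (b) the weight is 56 less the opposing 6 gives net 50, ≥ 50, so (b) meets the standard.
  Stage I.2 is satisfied; the appellant continues to bear the burden.
At Stage I.3 the appellant must meet a substantially-more-likely showing (weight is at least 69): on (c) the weight is 77, ≥ 69, so (c) meets the standard; on (d) the weight is 97 less the opposing 28 gives net 69, ≥ 69, so (d) meets the standard.
  All elements met at the final stage.
With every stage satisfied, the appellant prevails on this issue.
— Issue II —
Stage II.1 — burden on appellant; standard: a substantially-more-likely showing (weight exceeds 78).
    (e): 82 − 3 = 79 > 78 [met]
    (f): 97 − 13 = 84 > 78 [met]
  All elements met. The appellant retains the burden for Stage II.2.
Stage II.2 — burden on appellant; standard: the preponderance of the evidence (weight is at least 55).
    (g): 47 − 1 = 46 < 55 [not met]
  Not every element is met, so the appellant fails to carry Stage II.2.
The department prevails on this issue.
Per-issue: Issue I → appellant; Issue II → department. The appellant must prevail on at least one issue; overall, the appellant prevails.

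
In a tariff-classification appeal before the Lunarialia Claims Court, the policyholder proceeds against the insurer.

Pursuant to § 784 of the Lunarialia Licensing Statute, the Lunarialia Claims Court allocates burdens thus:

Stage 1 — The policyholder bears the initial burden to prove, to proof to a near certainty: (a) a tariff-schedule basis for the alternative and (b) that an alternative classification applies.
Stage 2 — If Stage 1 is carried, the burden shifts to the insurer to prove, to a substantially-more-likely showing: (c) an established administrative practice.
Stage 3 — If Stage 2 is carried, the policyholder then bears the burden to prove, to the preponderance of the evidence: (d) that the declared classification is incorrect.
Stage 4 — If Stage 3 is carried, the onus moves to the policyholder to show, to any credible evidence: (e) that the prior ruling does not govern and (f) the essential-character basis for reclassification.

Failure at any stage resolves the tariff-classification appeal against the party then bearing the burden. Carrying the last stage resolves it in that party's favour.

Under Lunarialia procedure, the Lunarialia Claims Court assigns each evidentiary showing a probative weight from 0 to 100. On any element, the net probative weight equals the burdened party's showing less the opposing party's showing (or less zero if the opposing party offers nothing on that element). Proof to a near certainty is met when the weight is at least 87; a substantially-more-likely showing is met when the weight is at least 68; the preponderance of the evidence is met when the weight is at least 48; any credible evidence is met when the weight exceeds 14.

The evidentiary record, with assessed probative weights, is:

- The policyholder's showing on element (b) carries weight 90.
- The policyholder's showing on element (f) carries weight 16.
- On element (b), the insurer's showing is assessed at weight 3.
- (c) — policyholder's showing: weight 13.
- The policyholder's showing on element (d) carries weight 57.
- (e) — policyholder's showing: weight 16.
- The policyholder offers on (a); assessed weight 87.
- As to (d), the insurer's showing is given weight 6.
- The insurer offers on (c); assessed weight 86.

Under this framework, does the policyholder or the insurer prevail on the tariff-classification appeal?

policyholder

At Stage 1 the policyholder must meet proof to a near certainty (weight is at least 87): on (a) the weight is 87, ≥ 87, so (a) meets the standard; on (b) the weight is 90 less the opposing 3 gives net 87, which does reach 87, so (b) meets the standard.
  Stage 1 is satisfied; the onus moves to the insurer.
At Stage 2 the insurer must meet a substantially-more-likely showing (weight is at least 68): on (c) the weight is 86 less the opposing 13 gives net 73, ≥ 68, so (c) meets the standard.
  The insurer carries Stage 2; the policyholder now bears the burden.
At Stage 3 the policyholder must meet the preponderance of the evidence (weight is at least 48): on (d) the weight is 57 less the opposing 6 gives net 51, which does reach 48, so (d) meets the standard.
  Stage 3 carried; the burden remains with the policyholder.
At Stage 4 the policyholder must meet any credible evidence (weight exceeds 14): on (e) the weight is 16, > 14, so (e) meets the standard; on (f) the weight is 16, which does exceed 14, so (f) meets the standard.
  Stage 4 carried; the final stage is satisfied.
All stages carried — the policyholder prevails.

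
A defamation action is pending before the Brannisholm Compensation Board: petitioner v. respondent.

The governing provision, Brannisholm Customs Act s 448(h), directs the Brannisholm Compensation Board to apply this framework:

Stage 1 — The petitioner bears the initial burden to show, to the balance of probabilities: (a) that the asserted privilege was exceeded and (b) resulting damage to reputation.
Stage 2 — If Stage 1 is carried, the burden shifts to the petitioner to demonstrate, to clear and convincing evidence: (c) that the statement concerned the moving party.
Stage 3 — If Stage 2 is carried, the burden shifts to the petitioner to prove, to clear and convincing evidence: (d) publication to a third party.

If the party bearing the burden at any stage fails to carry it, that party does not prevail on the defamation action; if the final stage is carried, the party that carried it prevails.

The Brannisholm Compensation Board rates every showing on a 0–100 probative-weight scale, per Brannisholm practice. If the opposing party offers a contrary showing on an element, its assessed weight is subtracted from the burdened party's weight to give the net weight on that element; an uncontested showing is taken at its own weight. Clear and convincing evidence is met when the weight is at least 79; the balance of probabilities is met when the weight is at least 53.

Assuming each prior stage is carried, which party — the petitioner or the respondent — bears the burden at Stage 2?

Stage 2's rule assigns the burden to the petitioner (to clear and convincing evidence).

petitioner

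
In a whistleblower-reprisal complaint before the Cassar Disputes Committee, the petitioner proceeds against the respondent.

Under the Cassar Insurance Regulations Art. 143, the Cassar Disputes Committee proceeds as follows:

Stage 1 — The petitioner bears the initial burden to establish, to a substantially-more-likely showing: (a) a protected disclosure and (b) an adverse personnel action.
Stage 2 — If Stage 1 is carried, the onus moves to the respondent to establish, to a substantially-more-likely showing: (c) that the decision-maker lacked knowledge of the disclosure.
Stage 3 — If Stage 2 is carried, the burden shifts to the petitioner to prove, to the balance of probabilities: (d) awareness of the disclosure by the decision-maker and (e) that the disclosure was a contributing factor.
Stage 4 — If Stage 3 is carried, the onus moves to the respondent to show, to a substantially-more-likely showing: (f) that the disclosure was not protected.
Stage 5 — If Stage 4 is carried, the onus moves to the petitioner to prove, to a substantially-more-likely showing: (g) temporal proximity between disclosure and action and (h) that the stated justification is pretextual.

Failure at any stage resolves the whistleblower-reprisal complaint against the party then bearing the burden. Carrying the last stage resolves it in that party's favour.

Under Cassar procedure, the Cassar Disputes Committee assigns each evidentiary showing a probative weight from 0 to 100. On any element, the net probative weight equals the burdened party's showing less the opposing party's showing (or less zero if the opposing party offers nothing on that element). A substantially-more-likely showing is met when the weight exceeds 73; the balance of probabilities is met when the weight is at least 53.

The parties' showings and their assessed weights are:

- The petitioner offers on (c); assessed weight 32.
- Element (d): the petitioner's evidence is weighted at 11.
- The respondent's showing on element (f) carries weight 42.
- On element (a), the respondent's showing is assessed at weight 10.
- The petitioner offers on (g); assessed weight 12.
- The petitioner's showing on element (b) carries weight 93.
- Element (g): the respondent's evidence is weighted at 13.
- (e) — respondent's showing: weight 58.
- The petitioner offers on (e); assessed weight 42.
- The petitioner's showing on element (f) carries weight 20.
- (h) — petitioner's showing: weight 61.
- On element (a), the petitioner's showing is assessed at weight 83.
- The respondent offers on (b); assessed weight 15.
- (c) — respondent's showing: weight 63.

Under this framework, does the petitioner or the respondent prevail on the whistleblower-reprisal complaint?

respondent

Stage 1 — burden on petitioner; standard: a substantially-more-likely showing (weight exceeds 73).
    (a): 83 − 10 = 73 ≤ 73 [not met]
    (b): 93 − 15 = 78 > 73 [met]
  Stage 1 not carried; the petitioner fails its burden.
The analysis ends at Stage 1; the respondent prevails.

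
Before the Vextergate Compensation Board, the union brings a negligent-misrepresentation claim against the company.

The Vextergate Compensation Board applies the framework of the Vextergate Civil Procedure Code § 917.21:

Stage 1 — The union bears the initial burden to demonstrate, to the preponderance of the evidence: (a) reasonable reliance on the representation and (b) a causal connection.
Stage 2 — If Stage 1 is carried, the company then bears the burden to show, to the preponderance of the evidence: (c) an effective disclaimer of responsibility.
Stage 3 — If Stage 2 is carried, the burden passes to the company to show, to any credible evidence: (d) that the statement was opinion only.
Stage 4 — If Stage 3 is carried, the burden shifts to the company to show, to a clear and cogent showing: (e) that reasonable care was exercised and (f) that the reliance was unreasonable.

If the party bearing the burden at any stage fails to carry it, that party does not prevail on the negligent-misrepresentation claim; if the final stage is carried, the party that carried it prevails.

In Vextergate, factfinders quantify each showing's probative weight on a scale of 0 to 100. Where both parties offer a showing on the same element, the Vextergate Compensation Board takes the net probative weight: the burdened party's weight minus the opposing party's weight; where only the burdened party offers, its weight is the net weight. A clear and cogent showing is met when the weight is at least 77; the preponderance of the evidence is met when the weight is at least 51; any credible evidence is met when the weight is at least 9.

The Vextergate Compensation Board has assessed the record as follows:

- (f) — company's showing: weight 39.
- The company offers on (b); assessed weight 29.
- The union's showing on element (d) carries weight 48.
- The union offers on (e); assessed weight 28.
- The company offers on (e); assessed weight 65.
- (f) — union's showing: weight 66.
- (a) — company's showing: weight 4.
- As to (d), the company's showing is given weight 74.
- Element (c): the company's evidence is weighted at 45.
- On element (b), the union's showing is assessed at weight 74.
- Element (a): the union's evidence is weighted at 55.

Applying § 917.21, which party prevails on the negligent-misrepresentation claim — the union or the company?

Stage 1 (union, the preponderance of the evidence, weight is at least 51): (a) net 55−4=51 ≥ 51 — meets; (b) net 74−29=45 < 51 — fails.
  Not every element is met, so the union fails to carry Stage 1.
The analysis ends at Stage 1; the company prevails.

company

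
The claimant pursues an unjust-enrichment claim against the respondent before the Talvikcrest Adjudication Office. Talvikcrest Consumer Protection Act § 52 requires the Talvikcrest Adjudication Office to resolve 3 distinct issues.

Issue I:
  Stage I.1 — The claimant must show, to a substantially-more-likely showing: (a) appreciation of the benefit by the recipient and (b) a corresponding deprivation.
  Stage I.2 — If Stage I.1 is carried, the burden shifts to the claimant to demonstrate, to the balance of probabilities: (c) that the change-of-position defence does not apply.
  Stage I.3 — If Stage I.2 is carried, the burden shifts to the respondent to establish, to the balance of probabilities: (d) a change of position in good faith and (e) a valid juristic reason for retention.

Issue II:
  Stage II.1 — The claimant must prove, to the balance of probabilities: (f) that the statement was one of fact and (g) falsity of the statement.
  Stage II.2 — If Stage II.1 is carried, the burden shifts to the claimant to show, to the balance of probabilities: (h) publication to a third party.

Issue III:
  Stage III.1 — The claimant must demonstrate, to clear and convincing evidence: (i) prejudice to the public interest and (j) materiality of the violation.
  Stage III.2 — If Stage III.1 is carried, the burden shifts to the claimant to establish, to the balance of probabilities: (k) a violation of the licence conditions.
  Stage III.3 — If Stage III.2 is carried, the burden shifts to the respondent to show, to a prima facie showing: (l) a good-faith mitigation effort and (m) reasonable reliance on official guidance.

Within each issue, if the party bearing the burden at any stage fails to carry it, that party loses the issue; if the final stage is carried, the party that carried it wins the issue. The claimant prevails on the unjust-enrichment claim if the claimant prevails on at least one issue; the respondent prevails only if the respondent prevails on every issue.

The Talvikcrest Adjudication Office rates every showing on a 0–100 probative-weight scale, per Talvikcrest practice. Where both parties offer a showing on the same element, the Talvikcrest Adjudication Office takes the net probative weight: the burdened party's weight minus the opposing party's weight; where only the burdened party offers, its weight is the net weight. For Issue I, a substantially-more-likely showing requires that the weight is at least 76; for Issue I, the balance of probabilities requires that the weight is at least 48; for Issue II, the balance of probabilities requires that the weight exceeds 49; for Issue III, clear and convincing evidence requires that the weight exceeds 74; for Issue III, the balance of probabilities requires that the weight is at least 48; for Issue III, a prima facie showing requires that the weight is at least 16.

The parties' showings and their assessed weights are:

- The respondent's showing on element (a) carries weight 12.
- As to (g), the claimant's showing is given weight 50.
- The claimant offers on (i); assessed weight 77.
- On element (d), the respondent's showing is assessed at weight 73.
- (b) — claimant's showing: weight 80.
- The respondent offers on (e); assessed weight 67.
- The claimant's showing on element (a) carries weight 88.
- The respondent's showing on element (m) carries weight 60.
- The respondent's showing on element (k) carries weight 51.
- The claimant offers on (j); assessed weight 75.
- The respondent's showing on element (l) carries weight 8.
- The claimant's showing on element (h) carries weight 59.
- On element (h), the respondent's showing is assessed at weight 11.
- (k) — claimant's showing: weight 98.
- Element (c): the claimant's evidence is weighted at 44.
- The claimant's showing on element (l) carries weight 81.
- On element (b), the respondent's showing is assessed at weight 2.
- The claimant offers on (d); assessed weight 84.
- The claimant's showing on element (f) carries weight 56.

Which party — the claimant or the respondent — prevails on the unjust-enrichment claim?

— Issue I —
Stage I.1 (claimant, a substantially-more-likely showing, weight is at least 76): (a) net 88−12=76 ≥ 76 — meets; (b) net 80−2=78 ≥ 76 — meets.
  Stage I.1 is satisfied; the claimant continues to bear the burden.
Stage I.2 (claimant, the balance of probabilities, weight is at least 48): (c) 44 < 48 — fails.
  Stage I.2 not carried; the claimant fails its burden.
So the respondent prevails on this issue.
— Issue II —
At Stage II.1 the claimant must meet the balance of probabilities (weight exceeds 49): on (f) the weight is 56, which does exceed 49, so (f) meets the standard; on (g) the weight is 50, > 49, so (g) meets the standard.
  Stage II.1 is satisfied; the claimant continues to bear the burden.
At Stage II.2 the claimant must meet the balance of probabilities (weight exceeds 49): on (h) the weight is 59 less the opposing 11 gives net 48, ≤ 49, so (h) does not meet the standard.
  Stage II.2 not carried; the claimant fails its burden.
The respondent prevails on this issue.
— Issue III —
Stage III.1 (claimant, clear and convincing evidence, weight exceeds 74): (i) 77 > 74 — meets; (j) 75 > 74 — meets.
  Stage III.1 carried; the burden remains with the claimant.
Stage III.2 (claimant, the balance of probabilities, weight is at least 48): (k) net 98−51=47 < 48 — fails.
  Stage III.2 not carried; the claimant fails its burden.
The analysis ends at Stage III.2; the respondent prevails on this issue.
Per-issue: Issue I → respondent; Issue II → respondent; Issue III → respondent. The claimant must prevail on at least one issue; overall, the respondent prevails.

respondent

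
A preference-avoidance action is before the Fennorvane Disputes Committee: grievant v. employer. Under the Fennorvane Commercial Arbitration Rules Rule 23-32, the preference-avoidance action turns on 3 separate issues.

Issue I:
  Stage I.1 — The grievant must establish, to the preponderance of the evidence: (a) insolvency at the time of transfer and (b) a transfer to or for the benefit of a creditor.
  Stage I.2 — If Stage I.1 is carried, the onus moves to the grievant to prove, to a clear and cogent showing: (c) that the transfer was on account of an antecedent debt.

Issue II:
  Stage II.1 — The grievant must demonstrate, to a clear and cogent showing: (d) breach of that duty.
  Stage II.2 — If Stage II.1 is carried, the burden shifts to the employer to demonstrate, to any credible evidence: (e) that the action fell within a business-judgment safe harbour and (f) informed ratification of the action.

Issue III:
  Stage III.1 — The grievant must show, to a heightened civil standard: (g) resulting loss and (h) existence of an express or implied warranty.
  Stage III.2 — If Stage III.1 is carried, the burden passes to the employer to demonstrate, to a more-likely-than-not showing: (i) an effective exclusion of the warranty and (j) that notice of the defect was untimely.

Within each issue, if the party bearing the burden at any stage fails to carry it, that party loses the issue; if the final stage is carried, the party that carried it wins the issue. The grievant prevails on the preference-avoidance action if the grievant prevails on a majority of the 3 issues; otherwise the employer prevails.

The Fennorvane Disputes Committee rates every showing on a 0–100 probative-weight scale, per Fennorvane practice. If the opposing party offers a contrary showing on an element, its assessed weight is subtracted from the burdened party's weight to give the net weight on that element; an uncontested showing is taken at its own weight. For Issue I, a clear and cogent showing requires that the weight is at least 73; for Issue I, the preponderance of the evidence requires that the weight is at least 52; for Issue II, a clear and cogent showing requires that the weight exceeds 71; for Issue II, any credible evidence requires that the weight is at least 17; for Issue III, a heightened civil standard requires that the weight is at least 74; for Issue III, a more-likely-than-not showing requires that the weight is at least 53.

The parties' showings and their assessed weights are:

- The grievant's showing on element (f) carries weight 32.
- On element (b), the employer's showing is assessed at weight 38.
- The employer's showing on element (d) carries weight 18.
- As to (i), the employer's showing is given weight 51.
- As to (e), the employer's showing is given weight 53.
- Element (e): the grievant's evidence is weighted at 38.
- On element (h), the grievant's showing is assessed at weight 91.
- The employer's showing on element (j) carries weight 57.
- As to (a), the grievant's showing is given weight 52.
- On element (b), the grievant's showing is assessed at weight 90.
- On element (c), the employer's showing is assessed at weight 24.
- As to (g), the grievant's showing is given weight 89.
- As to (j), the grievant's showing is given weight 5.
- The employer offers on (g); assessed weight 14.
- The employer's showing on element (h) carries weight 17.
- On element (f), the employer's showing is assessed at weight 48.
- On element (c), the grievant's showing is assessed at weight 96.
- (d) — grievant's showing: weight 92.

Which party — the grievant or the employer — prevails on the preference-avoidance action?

grievant

— Issue I —
At Stage I.1 the grievant must meet the preponderance of the evidence (weight is at least 52): on (a) the weight is 52, ≥ 52, so (a) meets the standard; on (b) the weight is 90 less the opposing 38 gives net 52, which does reach 52, so (b) meets the standard.
  All elements met. The grievant retains the burden for Stage I.2.
At Stage I.2 the grievant must meet a clear and cogent showing (weight is at least 73): on (c) the weight is 96 less the opposing 24 gives net 72, which does not reach 73, so (c) does not meet the standard.
  The grievant does not carry Stage I.2.
So the employer prevails on this issue.
— Issue II —
Stage II.1 — burden on grievant; standard: a clear and cogent showing (weight exceeds 71).
    (d): 92 − 18 = 74 > 71 [met]
  All elements met. The burden passes to the employer.
Stage II.2 — burden on employer; standard: any credible evidence (weight is at least 17).
    (e): 53 − 38 = 15 < 17 [not met]
    (f): 48 − 32 = 16 < 17 [not met]
  The employer does not carry Stage II.2.
The grievant prevails on this issue.
— Issue III —
Stage III.1 (grievant, a heightened civil standard, weight is at least 74): (g) net 89−14=75 ≥ 74 — meets; (h) net 91−17=74 ≥ 74 — meets.
  All elements met. The burden passes to the employer.
Stage III.2 (employer, a more-likely-than-not showing, weight is at least 53): (i) 51 < 53 — fails; (j) net 57−5=52 < 53 — fails.
  Stage III.2 not carried; the employer fails its burden.
The grievant prevails on this issue.
Per-issue: Issue I → employer; Issue II → grievant; Issue III → grievant. The grievant must prevail on a majority of issues; overall, the grievant prevails.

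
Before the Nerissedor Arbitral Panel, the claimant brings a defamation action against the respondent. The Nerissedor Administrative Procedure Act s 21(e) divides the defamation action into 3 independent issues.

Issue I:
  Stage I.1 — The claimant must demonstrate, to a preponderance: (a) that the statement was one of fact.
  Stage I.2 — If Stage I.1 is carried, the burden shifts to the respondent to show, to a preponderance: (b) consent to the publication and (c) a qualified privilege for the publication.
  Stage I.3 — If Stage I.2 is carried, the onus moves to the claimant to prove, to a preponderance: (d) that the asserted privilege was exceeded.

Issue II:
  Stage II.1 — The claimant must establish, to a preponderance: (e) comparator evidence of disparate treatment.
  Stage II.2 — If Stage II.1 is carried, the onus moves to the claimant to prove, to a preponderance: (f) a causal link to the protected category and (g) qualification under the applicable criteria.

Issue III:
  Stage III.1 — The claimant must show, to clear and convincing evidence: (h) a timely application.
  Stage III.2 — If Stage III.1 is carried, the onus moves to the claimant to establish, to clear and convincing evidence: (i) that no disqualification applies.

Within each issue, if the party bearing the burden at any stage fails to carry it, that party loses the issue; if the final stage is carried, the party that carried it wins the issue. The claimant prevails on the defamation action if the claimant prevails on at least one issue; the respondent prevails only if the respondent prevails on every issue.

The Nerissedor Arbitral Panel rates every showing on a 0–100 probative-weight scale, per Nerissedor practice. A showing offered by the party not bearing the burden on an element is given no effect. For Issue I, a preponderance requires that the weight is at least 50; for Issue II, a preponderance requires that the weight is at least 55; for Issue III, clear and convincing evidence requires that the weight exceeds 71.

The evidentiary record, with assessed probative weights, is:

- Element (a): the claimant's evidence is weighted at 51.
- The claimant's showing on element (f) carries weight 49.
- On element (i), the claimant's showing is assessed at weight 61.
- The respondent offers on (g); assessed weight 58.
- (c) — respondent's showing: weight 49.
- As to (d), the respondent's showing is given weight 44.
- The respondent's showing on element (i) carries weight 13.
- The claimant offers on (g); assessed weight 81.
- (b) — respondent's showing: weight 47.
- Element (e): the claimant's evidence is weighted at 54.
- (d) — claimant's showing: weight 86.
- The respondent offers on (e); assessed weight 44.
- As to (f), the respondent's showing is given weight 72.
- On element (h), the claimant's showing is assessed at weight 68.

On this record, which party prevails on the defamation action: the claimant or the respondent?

— Issue I —
At Stage I.1 the claimant must meet a preponderance (weight is at least 50): on (a) the weight is 51, ≥ 50, so (a) meets the standard.
  The claimant carries Stage I.1; the respondent now bears the burden.
At Stage I.2 the respondent must meet a preponderance (weight is at least 50): on (b) the weight is 47, < 50, so (b) does not meet the standard; on (c) the weight is 49, < 50, so (c) does not meet the standard.
  The respondent does not carry Stage I.2.
So the claimant prevails on this issue.
— Issue II —
At Stage II.1 the claimant must meet a preponderance (weight is at least 55): on (e) the weight is 54 (the respondent's 44 is given no effect), which does not reach 55, so (e) does not meet the standard.
  Stage II.1 not carried; the claimant fails its burden.
So the respondent prevails on this issue.
— Issue III —
At Stage III.1 the claimant must meet clear and convincing evidence (weight exceeds 71): on (h) the weight is 68, which does not exceed 71, so (h) does not meet the standard.
  The claimant does not carry Stage III.1.
So the respondent prevails on this issue.
Per-issue: Issue I → claimant; Issue II → respondent; Issue III → respondent. The claimant must prevail on at least one issue; overall, the claimant prevails.

claimant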